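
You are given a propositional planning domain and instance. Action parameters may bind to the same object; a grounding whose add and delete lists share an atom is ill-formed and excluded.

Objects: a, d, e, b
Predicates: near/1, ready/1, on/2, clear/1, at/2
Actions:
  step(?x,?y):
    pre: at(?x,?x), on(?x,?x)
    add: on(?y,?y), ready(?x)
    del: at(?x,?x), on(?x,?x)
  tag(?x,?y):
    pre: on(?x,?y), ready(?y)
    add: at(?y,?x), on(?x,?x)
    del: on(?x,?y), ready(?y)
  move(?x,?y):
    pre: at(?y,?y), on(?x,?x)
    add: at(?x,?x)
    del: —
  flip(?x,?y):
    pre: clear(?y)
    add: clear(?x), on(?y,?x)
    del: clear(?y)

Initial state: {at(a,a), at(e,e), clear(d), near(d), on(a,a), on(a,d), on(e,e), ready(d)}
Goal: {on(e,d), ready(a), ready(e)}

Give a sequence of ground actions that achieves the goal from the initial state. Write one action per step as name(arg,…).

1. step(a,d)  →  {at(e,e), clear(d), near(d), on(a,d), on(d,d), on(e,e), ready(a), ready(d)}
2. step(e,a)  →  {clear(d), near(d), on(a,a), on(a,d), on(d,d), ready(a), ready(d), ready(e)}
3. flip(e,d)  →  {clear(e), near(d), on(a,a), on(a,d), on(d,d), on(d,e), ready(a), ready(d), ready(e)}
4. flip(d,e)  →  {clear(d), near(d), on(a,a), on(a,d), on(d,d), on(d,e), on(e,d), ready(a), ready(d), ready(e)}

step(a,d); step(e,a); flip(e,d); flip(d,e)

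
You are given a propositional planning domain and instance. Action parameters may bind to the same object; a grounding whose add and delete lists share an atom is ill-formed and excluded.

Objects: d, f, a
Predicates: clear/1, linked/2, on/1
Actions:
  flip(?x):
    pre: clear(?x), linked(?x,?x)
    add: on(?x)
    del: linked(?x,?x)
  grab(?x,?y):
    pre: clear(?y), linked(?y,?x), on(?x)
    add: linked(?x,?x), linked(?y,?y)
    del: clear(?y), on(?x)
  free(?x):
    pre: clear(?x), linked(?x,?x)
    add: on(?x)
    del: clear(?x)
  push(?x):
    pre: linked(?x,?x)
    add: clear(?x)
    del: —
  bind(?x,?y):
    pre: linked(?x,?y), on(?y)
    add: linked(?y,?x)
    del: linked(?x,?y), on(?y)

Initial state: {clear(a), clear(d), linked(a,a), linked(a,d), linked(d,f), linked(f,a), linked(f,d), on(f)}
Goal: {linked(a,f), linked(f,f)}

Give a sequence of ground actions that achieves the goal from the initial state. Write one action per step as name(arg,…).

1. flip(a)  →  {clear(a), clear(d), linked(a,d), linked(d,f), linked(f,a), linked(f,d), on(a), on(f)}
2. grab(f,d)  →  {clear(a), linked(a,d), linked(d,d), linked(d,f), linked(f,a), linked(f,d), linked(f,f), on(a)}
3. bind(f,a)  →  {clear(a), linked(a,d), linked(a,f), linked(d,d), linked(d,f), linked(f,d), linked(f,f)}

flip(a); grab(f,d); bind(f,a)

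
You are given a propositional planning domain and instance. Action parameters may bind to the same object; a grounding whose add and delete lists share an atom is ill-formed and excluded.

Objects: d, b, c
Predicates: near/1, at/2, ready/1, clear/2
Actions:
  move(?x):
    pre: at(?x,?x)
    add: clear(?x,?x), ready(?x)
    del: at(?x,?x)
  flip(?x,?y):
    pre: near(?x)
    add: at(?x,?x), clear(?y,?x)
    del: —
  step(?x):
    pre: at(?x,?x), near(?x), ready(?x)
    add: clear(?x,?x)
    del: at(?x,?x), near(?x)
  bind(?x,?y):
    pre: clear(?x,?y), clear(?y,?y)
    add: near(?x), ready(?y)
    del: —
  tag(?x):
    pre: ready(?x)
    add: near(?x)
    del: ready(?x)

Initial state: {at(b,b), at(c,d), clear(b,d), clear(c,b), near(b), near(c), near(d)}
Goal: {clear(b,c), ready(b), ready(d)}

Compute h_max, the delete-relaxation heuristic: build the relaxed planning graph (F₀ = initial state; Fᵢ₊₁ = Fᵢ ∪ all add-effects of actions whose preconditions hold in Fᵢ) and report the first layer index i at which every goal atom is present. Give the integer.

F0 = init (7 atoms)
F1 = F0 ∪ {at(c,c), at(d,d), clear(b,b), clear(b,c), clear(c,c), clear(c,d), clear(d,b), clear(d,c), clear(d,d), ready(b)}  (17 atoms)
F2 = F1 ∪ {ready(c), ready(d)}  (19 atoms)
goal ⊆ F2  ⇒  h_max = 2

2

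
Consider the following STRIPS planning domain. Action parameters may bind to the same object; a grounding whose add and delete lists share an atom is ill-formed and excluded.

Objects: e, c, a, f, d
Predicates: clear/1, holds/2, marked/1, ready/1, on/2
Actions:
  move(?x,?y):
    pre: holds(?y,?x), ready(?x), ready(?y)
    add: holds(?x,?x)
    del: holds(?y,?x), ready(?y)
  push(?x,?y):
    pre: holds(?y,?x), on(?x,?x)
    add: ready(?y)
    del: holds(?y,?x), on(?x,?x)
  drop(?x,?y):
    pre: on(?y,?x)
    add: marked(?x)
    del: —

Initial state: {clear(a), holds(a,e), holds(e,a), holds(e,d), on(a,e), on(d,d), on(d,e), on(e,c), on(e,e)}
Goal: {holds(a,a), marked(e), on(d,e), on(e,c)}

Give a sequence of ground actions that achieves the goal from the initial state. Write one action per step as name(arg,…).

push(e,a); push(d,e); move(a,e); drop(e,a)

1. push(e,a)  →  {clear(a), holds(e,a), holds(e,d), on(a,e), on(d,d), on(d,e), on(e,c), ready(a)}
2. push(d,e)  →  {clear(a), holds(e,a), on(a,e), on(d,e), on(e,c), ready(a), ready(e)}
3. move(a,e)  →  {clear(a), holds(a,a), on(a,e), on(d,e), on(e,c), ready(a)}
4. drop(e,a)  →  {clear(a), holds(a,a), marked(e), on(a,e), on(d,e), on(e,c), ready(a)}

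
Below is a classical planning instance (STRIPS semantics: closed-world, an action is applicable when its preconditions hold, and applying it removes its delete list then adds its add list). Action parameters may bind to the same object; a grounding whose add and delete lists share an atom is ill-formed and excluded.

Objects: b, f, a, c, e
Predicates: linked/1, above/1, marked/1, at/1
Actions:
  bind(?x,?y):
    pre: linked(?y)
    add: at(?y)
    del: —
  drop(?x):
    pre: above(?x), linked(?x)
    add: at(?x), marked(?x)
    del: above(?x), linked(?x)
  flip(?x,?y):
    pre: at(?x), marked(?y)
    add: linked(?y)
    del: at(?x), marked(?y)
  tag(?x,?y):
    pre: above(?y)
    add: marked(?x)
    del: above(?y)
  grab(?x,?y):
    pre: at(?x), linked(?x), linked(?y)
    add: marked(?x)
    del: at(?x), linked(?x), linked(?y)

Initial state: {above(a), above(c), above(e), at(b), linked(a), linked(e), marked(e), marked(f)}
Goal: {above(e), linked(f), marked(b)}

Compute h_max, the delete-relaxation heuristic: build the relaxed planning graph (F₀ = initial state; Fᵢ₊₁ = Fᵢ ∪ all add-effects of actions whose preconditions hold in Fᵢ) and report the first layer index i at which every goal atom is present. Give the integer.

1

F0 = init (8 atoms)
F1 = F0 ∪ {at(a), at(e), linked(f), marked(a), marked(b), marked(c)}  (14 atoms)
goal ⊆ F1  ⇒  h_max = 1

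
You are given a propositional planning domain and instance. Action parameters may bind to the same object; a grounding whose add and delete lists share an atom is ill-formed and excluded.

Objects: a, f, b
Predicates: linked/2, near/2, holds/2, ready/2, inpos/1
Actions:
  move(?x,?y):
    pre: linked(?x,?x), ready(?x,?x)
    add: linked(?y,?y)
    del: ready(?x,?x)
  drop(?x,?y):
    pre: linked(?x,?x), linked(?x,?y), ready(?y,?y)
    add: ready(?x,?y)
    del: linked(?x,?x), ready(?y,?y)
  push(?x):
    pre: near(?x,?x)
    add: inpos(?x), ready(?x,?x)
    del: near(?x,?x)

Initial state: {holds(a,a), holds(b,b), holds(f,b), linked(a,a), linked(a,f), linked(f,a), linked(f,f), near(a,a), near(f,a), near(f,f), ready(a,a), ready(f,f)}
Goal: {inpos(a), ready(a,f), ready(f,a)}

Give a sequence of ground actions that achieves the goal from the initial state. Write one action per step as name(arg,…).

1. drop(a,f)  →  {holds(a,a), holds(b,b), holds(f,b), linked(a,f), linked(f,a), linked(f,f), near(a,a), near(f,a), near(f,f), ready(a,a), ready(a,f)}
2. drop(f,a)  →  {holds(a,a), holds(b,b), holds(f,b), linked(a,f), linked(f,a), near(a,a), near(f,a), near(f,f), ready(a,f), ready(f,a)}
3. push(a)  →  {holds(a,a), holds(b,b), holds(f,b), inpos(a), linked(a,f), linked(f,a), near(f,a), near(f,f), ready(a,a), ready(a,f), ready(f,a)}

drop(a,f); drop(f,a); push(a)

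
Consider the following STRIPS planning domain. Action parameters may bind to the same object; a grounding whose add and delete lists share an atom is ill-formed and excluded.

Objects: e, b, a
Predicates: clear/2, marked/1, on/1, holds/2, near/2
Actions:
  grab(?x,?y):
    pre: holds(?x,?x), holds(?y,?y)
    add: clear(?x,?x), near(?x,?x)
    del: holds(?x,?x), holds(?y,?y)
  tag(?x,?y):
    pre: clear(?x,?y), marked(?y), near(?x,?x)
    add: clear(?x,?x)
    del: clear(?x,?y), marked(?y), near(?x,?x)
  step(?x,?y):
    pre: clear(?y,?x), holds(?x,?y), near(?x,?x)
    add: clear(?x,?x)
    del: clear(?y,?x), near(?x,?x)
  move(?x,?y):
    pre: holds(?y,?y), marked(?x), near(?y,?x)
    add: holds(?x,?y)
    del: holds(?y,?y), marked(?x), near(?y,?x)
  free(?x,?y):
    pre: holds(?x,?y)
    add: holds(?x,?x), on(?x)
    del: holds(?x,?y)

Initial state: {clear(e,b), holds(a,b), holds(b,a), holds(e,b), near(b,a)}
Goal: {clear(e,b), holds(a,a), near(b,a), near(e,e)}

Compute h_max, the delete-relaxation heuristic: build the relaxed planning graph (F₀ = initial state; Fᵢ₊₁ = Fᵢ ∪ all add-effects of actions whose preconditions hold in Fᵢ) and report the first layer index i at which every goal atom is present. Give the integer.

F0 = init (5 atoms)
F1 = F0 ∪ {holds(a,a), holds(b,b), holds(e,e), on(a), on(b), on(e)}  (11 atoms)
F2 = F1 ∪ {clear(a,a), clear(b,b), clear(e,e), near(a,a), near(b,b), near(e,e)}  (17 atoms)
goal ⊆ F2  ⇒  h_max = 2

2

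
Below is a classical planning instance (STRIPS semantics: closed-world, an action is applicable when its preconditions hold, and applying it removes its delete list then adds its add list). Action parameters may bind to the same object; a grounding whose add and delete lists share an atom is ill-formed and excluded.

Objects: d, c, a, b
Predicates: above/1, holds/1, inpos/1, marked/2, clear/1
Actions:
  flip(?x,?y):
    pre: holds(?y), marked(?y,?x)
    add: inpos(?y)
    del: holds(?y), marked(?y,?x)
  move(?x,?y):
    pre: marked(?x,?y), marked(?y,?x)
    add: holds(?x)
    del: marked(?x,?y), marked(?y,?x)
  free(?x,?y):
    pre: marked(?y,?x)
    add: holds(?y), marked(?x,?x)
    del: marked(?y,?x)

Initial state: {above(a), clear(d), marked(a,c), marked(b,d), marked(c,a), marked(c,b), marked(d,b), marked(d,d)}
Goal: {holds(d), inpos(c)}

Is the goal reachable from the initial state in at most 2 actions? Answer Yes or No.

No

1. move(d,d)  →  {above(a), clear(d), holds(d), marked(a,c), marked(b,d), marked(c,a), marked(c,b), marked(d,b)}
2. move(c,a)  →  {above(a), clear(d), holds(c), holds(d), marked(b,d), marked(c,b), marked(d,b)}
3. flip(b,c)  →  {above(a), clear(d), holds(d), inpos(c), marked(b,d), marked(d,b)}
optimal plan length = 3; 3 > 2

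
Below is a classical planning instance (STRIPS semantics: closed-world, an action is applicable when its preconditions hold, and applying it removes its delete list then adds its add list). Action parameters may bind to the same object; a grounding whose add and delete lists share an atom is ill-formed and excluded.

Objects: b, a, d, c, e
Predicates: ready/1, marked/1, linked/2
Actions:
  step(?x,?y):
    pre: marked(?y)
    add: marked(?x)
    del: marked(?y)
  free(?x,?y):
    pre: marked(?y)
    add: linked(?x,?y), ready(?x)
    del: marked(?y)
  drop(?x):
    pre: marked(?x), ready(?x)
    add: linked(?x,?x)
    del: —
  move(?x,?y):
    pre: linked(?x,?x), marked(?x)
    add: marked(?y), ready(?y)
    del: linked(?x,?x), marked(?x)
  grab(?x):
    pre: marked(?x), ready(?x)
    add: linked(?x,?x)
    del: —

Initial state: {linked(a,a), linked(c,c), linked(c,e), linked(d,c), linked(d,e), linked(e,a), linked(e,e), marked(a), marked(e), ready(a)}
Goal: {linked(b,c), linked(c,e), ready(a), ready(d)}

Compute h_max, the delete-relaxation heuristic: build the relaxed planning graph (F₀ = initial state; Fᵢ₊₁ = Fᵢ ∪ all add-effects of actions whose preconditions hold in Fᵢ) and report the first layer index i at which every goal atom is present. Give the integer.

F0 = init (10 atoms)
F1 = F0 ∪ {linked(a,e), linked(b,a), linked(b,e), linked(c,a), linked(d,a), marked(b), marked(c), marked(d), ready(b), ready(c), ready(d), ready(e)}  (22 atoms)
F2 = F1 ∪ {linked(a,b), linked(a,c), linked(a,d), linked(b,b), linked(b,c), linked(b,d), linked(c,b), linked(c,d), linked(d,b), linked(d,d), linked(e,b), linked(e,c), linked(e,d)}  (35 atoms)
goal ⊆ F2  ⇒  h_max = 2

2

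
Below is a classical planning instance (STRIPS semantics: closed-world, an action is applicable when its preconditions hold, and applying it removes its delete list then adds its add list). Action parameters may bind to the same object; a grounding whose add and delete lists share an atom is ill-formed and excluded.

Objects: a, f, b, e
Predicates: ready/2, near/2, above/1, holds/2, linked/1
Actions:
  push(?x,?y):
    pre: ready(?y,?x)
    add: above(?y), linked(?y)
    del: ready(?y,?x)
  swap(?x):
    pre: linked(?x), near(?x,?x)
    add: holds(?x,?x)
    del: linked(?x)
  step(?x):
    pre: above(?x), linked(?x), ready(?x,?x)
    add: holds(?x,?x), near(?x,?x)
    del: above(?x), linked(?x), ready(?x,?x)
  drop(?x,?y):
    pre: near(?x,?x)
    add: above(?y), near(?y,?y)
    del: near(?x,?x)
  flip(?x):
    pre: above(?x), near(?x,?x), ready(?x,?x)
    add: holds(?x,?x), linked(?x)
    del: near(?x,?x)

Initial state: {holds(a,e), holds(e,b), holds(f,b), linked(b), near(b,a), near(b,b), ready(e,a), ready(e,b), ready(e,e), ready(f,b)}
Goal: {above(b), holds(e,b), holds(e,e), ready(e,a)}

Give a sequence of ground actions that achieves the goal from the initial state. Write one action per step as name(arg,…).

1. push(b,e)  →  {above(e), holds(a,e), holds(e,b), holds(f,b), linked(b), linked(e), near(b,a), near(b,b), ready(e,a), ready(e,e), ready(f,b)}
2. step(e)  →  {holds(a,e), holds(e,b), holds(e,e), holds(f,b), linked(b), near(b,a), near(b,b), near(e,e), ready(e,a), ready(f,b)}
3. drop(e,b)  →  {above(b), holds(a,e), holds(e,b), holds(e,e), holds(f,b), linked(b), near(b,a), near(b,b), ready(e,a), ready(f,b)}

push(b,e); step(e); drop(e,b)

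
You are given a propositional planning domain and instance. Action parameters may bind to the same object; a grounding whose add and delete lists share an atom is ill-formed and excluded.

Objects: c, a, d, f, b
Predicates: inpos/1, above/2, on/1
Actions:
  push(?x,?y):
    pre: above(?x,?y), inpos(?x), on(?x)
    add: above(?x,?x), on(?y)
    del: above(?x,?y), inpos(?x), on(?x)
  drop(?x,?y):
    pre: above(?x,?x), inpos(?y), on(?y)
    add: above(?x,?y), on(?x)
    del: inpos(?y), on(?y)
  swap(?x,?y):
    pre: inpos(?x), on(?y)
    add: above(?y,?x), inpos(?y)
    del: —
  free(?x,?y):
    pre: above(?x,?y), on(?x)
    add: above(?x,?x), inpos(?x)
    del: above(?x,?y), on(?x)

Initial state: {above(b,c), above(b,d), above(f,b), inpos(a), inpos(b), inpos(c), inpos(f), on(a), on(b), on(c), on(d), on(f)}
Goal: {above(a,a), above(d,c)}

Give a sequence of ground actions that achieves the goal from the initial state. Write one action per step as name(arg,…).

swap(c,d); swap(a,a)

1. swap(c,d)  →  {above(b,c), above(b,d), above(d,c), above(f,b), inpos(a), inpos(b), inpos(c), inpos(d), inpos(f), on(a), on(b), on(c), on(d), on(f)}
2. swap(a,a)  →  {above(a,a), above(b,c), above(b,d), above(d,c), above(f,b), inpos(a), inpos(b), inpos(c), inpos(d), inpos(f), on(a), on(b), on(c), on(d), on(f)}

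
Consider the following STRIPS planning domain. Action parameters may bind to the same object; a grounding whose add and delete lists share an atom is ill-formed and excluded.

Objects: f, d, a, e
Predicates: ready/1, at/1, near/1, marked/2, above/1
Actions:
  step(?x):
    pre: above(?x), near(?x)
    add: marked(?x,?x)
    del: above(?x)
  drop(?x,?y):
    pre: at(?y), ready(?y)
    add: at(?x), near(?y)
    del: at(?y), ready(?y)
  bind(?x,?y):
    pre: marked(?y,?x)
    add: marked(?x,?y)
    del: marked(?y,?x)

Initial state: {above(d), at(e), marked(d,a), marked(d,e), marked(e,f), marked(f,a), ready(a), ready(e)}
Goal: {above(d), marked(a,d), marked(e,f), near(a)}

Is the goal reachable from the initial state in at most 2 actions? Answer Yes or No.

No

1. drop(a,e)  →  {above(d), at(a), marked(d,a), marked(d,e), marked(e,f), marked(f,a), near(e), ready(a)}
2. drop(f,a)  →  {above(d), at(f), marked(d,a), marked(d,e), marked(e,f), marked(f,a), near(a), near(e)}
3. bind(a,d)  →  {above(d), at(f), marked(a,d), marked(d,e), marked(e,f), marked(f,a), near(a), near(e)}
optimal plan length = 3; 3 > 2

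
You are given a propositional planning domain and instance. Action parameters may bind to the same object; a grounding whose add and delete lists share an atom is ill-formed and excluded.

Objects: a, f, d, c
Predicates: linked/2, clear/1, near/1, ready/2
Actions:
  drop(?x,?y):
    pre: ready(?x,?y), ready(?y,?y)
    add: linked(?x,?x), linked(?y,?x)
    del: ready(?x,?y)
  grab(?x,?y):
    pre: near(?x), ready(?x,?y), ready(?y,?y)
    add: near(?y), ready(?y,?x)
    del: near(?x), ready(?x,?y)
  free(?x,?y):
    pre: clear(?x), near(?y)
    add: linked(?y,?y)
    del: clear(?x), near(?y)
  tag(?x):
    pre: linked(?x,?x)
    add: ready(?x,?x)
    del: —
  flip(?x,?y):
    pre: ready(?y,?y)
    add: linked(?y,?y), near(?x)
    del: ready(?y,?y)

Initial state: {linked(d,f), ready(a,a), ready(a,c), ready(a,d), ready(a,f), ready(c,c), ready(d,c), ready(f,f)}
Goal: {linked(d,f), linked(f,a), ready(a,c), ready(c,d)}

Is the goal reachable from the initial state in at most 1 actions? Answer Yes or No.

1. drop(a,f)  →  {linked(a,a), linked(d,f), linked(f,a), ready(a,a), ready(a,c), ready(a,d), ready(c,c), ready(d,c), ready(f,f)}
2. flip(d,a)  →  {linked(a,a), linked(d,f), linked(f,a), near(d), ready(a,c), ready(a,d), ready(c,c), ready(d,c), ready(f,f)}
3. grab(d,c)  →  {linked(a,a), linked(d,f), linked(f,a), near(c), ready(a,c), ready(a,d), ready(c,c), ready(c,d), ready(f,f)}
optimal plan length = 3; 3 > 1

No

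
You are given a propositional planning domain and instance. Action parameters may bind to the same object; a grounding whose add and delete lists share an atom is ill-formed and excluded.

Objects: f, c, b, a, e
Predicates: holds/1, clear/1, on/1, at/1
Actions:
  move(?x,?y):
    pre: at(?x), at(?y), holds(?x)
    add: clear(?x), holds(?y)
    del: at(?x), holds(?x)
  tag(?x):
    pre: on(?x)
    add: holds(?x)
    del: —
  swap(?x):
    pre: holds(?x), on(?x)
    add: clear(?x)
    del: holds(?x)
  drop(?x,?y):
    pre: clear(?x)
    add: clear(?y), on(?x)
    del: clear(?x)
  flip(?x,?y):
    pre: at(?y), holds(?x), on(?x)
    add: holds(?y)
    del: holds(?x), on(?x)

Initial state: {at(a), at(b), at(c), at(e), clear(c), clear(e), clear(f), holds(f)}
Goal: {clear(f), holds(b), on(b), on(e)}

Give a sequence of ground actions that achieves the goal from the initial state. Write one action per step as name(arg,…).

drop(e,b); drop(b,f); tag(b)

1. drop(e,b)  →  {at(a), at(b), at(c), at(e), clear(b), clear(c), clear(f), holds(f), on(e)}
2. drop(b,f)  →  {at(a), at(b), at(c), at(e), clear(c), clear(f), holds(f), on(b), on(e)}
3. tag(b)  →  {at(a), at(b), at(c), at(e), clear(c), clear(f), holds(b), holds(f), on(b), on(e)}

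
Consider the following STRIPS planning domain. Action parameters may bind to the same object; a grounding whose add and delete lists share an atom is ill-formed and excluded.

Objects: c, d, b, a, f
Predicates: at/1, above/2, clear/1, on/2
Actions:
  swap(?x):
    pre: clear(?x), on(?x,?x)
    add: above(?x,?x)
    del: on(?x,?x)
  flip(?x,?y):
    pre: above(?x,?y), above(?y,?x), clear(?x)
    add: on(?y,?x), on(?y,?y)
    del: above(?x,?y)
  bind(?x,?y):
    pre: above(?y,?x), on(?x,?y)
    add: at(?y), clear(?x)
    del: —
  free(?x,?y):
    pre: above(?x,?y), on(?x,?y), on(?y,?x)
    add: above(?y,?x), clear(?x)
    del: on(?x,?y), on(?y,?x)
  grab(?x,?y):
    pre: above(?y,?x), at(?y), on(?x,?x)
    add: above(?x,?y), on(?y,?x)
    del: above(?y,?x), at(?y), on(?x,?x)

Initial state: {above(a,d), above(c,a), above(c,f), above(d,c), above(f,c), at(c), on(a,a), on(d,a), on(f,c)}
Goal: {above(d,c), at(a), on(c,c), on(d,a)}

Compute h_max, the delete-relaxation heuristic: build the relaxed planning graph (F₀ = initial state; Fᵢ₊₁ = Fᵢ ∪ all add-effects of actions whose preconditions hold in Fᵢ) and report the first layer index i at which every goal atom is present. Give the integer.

F0 = init (9 atoms)
F1 = F0 ∪ {above(a,c), at(a), clear(d), clear(f), on(c,a)}  (14 atoms)
F2 = F1 ∪ {clear(c), on(c,c), on(c,f)}  (17 atoms)
goal ⊆ F2  ⇒  h_max = 2

2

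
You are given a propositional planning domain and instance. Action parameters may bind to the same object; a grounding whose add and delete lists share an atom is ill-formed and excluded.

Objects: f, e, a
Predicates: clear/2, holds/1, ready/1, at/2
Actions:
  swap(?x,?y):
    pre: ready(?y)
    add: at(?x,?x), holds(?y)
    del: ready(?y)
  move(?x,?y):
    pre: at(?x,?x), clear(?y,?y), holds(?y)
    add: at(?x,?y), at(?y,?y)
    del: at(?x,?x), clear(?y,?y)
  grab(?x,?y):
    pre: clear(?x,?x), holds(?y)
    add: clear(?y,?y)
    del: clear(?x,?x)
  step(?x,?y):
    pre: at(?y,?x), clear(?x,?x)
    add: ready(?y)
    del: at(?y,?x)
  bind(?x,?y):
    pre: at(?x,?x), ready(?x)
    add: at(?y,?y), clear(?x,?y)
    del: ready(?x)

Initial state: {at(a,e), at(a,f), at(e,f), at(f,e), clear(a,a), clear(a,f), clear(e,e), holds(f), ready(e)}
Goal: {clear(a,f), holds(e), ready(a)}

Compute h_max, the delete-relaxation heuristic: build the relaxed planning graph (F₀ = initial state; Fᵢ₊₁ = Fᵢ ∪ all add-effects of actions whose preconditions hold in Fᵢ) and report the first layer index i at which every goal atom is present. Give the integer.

1

F0 = init (9 atoms)
F1 = F0 ∪ {at(a,a), at(e,e), at(f,f), clear(f,f), holds(e), ready(a), ready(f)}  (16 atoms)
goal ⊆ F1  ⇒  h_max = 1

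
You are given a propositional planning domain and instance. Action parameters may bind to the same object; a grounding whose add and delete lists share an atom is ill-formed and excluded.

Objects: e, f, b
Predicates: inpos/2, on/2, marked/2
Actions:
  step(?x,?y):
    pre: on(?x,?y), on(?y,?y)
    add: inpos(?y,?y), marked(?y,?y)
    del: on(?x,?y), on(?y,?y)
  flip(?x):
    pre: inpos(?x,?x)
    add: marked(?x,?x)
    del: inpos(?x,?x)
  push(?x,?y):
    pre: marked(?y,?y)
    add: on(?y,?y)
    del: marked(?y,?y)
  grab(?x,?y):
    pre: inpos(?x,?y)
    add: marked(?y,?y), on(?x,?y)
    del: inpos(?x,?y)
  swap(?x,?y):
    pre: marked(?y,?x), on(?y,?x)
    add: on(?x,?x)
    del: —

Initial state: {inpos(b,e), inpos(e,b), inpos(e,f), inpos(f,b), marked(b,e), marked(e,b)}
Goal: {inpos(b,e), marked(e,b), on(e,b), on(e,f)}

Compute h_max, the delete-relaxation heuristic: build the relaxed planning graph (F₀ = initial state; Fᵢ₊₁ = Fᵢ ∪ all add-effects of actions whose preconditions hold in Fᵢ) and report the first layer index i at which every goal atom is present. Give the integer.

1

F0 = init (6 atoms)
F1 = F0 ∪ {marked(b,b), marked(e,e), marked(f,f), on(b,e), on(e,b), on(e,f), on(f,b)}  (13 atoms)
goal ⊆ F1  ⇒  h_max = 1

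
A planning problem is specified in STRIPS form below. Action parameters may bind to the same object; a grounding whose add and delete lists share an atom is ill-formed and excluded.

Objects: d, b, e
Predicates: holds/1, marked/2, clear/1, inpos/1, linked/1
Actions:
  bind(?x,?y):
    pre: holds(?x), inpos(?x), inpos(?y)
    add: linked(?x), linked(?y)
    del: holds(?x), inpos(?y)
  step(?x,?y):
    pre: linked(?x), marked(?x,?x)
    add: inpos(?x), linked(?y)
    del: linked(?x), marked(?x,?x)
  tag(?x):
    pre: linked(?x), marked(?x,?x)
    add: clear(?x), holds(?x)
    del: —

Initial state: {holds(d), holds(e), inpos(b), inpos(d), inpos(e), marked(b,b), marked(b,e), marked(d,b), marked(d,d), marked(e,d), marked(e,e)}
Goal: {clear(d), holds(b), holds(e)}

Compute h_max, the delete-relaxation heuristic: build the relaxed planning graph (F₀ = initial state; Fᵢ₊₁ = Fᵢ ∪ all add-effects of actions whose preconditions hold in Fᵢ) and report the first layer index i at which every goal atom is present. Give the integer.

F0 = init (11 atoms)
F1 = F0 ∪ {linked(b), linked(d), linked(e)}  (14 atoms)
F2 = F1 ∪ {clear(b), clear(d), clear(e), holds(b)}  (18 atoms)
goal ⊆ F2  ⇒  h_max = 2

2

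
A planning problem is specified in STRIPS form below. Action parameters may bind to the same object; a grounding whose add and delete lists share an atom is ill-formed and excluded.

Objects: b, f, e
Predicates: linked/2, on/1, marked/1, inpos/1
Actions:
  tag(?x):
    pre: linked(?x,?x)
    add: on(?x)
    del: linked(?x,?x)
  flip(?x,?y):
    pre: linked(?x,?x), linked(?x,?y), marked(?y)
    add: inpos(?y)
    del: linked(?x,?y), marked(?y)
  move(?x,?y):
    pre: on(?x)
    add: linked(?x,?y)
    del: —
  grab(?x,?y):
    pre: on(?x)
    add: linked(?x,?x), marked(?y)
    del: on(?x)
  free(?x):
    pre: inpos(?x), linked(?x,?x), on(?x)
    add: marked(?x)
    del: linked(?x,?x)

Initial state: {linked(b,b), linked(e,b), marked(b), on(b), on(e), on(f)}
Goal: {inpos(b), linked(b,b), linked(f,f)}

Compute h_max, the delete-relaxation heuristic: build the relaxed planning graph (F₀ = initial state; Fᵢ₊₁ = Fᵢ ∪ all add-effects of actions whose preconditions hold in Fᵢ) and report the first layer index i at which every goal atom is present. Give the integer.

1

F0 = init (6 atoms)
F1 = F0 ∪ {inpos(b), linked(b,e), linked(b,f), linked(e,e), linked(e,f), linked(f,b), linked(f,e), linked(f,f), marked(e), marked(f)}  (16 atoms)
goal ⊆ F1  ⇒  h_max = 1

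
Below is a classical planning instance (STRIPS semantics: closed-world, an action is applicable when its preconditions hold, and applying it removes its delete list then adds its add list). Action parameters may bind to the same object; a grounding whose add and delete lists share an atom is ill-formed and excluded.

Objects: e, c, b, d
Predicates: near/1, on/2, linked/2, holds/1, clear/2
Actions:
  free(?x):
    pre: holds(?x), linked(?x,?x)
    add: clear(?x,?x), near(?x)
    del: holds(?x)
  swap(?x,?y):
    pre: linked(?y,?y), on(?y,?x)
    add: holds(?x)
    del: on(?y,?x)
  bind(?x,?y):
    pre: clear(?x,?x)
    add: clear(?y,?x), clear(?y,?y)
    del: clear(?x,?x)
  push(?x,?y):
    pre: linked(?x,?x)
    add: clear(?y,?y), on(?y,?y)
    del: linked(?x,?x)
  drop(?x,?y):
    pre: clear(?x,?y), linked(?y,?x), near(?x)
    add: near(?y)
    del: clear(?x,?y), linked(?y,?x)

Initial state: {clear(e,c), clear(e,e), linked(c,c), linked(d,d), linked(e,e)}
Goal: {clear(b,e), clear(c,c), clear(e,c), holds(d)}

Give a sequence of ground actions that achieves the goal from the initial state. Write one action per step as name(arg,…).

1. bind(e,b)  →  {clear(b,b), clear(b,e), clear(e,c), linked(c,c), linked(d,d), linked(e,e)}
2. bind(b,c)  →  {clear(b,e), clear(c,b), clear(c,c), clear(e,c), linked(c,c), linked(d,d), linked(e,e)}
3. push(e,d)  →  {clear(b,e), clear(c,b), clear(c,c), clear(d,d), clear(e,c), linked(c,c), linked(d,d), on(d,d)}
4. swap(d,d)  →  {clear(b,e), clear(c,b), clear(c,c), clear(d,d), clear(e,c), holds(d), linked(c,c), linked(d,d)}

bind(e,b); bind(b,c); push(e,d); swap(d,d)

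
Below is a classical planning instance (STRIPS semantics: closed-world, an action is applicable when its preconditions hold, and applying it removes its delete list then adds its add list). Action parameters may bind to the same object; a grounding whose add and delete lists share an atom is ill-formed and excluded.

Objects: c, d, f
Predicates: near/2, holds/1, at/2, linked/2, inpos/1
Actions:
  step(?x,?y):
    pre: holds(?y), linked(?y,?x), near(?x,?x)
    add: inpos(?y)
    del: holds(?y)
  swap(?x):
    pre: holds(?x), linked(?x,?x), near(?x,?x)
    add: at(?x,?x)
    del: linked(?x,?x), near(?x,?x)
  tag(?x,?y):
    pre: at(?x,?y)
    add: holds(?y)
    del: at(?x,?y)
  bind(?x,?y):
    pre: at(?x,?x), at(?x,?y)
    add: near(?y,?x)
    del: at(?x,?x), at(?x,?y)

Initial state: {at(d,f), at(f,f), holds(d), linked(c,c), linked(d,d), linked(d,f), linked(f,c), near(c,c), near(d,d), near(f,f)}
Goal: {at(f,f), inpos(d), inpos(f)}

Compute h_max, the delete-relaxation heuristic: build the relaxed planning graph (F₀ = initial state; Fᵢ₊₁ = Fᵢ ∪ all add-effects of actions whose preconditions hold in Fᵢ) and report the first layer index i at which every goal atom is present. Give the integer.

F0 = init (10 atoms)
F1 = F0 ∪ {at(d,d), holds(f), inpos(d)}  (13 atoms)
F2 = F1 ∪ {inpos(f), near(f,d)}  (15 atoms)
goal ⊆ F2  ⇒  h_max = 2

2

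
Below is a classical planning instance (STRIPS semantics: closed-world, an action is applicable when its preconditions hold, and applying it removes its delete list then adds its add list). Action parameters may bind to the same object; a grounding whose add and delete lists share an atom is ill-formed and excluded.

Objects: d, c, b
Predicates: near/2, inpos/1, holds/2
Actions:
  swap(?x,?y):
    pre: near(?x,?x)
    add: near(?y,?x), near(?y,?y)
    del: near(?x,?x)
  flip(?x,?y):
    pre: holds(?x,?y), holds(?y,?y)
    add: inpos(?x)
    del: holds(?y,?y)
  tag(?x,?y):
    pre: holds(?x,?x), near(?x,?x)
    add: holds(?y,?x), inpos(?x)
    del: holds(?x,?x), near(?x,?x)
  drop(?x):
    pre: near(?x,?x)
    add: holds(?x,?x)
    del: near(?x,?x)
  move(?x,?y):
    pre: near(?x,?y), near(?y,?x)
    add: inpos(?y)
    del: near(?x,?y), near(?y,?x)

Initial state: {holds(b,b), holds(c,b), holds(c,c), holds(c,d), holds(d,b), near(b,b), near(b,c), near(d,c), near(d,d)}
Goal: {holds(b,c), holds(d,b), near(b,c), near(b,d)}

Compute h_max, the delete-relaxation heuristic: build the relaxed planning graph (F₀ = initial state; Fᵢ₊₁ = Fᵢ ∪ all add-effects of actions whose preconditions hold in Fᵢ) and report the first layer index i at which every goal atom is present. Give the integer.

2

F0 = init (9 atoms)
F1 = F0 ∪ {holds(d,d), inpos(b), inpos(c), inpos(d), near(b,d), near(c,b), near(c,c), near(c,d), near(d,b)}  (18 atoms)
F2 = F1 ∪ {holds(b,c), holds(b,d), holds(d,c)}  (21 atoms)
goal ⊆ F2  ⇒  h_max = 2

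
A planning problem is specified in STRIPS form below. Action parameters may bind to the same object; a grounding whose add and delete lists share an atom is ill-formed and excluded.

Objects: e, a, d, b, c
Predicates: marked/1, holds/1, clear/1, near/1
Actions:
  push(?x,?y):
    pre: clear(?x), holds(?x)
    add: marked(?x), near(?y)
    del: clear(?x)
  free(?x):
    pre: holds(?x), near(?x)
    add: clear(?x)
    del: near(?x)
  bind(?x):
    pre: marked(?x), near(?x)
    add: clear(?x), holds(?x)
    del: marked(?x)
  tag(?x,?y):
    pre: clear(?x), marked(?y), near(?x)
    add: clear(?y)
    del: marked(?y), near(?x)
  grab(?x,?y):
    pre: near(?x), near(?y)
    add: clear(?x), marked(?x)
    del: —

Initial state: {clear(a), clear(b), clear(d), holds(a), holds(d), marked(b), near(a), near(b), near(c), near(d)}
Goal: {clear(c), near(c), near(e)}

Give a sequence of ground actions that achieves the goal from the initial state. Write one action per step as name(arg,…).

push(a,e); grab(c,e)

1. push(a,e)  →  {clear(b), clear(d), holds(a), holds(d), marked(a), marked(b), near(a), near(b), near(c), near(d), near(e)}
2. grab(c,e)  →  {clear(b), clear(c), clear(d), holds(a), holds(d), marked(a), marked(b), marked(c), near(a), near(b), near(c), near(d), near(e)}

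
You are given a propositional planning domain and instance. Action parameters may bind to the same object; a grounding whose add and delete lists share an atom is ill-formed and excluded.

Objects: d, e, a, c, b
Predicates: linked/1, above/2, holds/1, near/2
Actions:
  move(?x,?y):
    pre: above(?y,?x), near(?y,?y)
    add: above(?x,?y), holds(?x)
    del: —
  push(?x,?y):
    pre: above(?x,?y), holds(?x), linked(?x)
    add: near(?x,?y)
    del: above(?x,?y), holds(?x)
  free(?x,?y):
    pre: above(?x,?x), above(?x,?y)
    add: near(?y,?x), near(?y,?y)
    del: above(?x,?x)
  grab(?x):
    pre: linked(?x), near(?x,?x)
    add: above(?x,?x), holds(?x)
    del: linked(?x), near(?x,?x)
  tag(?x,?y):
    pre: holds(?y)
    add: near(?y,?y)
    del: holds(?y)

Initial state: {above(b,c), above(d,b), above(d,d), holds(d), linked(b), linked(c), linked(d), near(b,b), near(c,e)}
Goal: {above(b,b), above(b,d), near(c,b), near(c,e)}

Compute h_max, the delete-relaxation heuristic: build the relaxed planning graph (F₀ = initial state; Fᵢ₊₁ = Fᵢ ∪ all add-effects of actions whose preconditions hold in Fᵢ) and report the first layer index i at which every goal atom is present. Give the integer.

2

F0 = init (9 atoms)
F1 = F0 ∪ {above(b,b), above(c,b), holds(b), holds(c), near(b,d), near(d,b), near(d,d)}  (16 atoms)
F2 = F1 ∪ {above(b,d), near(b,c), near(c,b), near(c,c)}  (20 atoms)
goal ⊆ F2  ⇒  h_max = 2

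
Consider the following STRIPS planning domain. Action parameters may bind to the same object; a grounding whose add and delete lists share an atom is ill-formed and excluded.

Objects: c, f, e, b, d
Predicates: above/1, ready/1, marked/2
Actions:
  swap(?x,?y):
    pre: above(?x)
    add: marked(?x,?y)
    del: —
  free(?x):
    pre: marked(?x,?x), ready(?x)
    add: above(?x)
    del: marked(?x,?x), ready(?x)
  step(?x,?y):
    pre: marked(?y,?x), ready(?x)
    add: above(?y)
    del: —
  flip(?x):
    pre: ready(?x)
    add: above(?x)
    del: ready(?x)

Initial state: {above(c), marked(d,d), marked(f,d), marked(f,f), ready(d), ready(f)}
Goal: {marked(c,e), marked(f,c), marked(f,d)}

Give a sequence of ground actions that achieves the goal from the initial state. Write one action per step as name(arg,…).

swap(c,e); free(f); swap(f,c)

1. swap(c,e)  →  {above(c), marked(c,e), marked(d,d), marked(f,d), marked(f,f), ready(d), ready(f)}
2. free(f)  →  {above(c), above(f), marked(c,e), marked(d,d), marked(f,d), ready(d)}
3. swap(f,c)  →  {above(c), above(f), marked(c,e), marked(d,d), marked(f,c), marked(f,d), ready(d)}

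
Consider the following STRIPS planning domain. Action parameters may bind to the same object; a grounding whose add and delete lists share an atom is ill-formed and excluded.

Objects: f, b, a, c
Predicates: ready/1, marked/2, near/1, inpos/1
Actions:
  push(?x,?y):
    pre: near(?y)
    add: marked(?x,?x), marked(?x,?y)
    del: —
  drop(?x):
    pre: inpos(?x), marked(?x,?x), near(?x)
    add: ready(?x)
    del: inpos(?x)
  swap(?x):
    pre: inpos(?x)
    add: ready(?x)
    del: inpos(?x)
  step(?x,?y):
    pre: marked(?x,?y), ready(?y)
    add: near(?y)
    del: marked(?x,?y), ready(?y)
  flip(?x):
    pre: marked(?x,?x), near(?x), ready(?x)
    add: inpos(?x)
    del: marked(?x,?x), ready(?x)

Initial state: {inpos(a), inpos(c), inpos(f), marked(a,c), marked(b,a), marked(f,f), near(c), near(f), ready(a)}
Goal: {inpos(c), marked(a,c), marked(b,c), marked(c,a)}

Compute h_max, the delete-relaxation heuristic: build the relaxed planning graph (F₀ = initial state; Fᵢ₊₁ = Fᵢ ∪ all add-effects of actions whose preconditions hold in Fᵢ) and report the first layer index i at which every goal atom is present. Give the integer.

F0 = init (9 atoms)
F1 = F0 ∪ {marked(a,a), marked(a,f), marked(b,b), marked(b,c), marked(b,f), marked(c,c), marked(c,f), marked(f,c), near(a), ready(c), ready(f)}  (20 atoms)
F2 = F1 ∪ {marked(c,a), marked(f,a)}  (22 atoms)
goal ⊆ F2  ⇒  h_max = 2

2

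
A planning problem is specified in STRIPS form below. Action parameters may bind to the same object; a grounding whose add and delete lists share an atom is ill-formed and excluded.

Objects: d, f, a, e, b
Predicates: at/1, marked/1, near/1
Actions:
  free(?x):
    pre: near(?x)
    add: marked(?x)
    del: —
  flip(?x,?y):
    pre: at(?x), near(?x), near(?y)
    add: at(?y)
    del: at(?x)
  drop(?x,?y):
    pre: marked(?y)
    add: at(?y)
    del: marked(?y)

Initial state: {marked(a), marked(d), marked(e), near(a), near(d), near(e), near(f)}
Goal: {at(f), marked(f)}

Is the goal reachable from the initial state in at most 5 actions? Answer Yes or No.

Yes

1. free(f)  →  {marked(a), marked(d), marked(e), marked(f), near(a), near(d), near(e), near(f)}
2. drop(d,d)  →  {at(d), marked(a), marked(e), marked(f), near(a), near(d), near(e), near(f)}
3. flip(d,f)  →  {at(f), marked(a), marked(e), marked(f), near(a), near(d), near(e), near(f)}
optimal plan length = 3; 3 ≤ 5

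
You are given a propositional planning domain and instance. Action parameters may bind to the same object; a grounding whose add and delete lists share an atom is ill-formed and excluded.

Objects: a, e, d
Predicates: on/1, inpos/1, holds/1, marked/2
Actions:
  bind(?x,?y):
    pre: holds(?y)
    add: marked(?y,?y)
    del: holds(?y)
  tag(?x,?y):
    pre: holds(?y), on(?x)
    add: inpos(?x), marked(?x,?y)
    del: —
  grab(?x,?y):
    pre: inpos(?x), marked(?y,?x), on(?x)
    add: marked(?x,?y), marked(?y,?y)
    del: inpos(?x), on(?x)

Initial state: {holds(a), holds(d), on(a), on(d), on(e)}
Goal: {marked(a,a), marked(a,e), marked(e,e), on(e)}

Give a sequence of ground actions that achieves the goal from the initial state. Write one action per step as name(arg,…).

tag(a,a); tag(e,a); grab(a,e)

1. tag(a,a)  →  {holds(a), holds(d), inpos(a), marked(a,a), on(a), on(d), on(e)}
2. tag(e,a)  →  {holds(a), holds(d), inpos(a), inpos(e), marked(a,a), marked(e,a), on(a), on(d), on(e)}
3. grab(a,e)  →  {holds(a), holds(d), inpos(e), marked(a,a), marked(a,e), marked(e,a), marked(e,e), on(d), on(e)}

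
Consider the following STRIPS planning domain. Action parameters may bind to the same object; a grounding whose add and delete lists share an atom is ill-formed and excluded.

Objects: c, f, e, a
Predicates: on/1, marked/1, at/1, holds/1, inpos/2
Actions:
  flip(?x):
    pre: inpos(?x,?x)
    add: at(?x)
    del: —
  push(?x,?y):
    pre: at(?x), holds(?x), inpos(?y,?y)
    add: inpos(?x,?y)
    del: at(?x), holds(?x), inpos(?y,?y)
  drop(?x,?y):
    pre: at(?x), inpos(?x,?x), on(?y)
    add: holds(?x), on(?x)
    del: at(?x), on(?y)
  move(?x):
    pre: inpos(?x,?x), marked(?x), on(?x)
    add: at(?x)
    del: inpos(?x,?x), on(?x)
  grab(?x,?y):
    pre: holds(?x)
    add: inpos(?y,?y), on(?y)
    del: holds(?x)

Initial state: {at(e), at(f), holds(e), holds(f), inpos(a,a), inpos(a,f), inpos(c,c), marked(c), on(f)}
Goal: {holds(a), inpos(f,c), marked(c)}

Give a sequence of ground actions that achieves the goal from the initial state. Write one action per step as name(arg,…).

1. flip(a)  →  {at(a), at(e), at(f), holds(e), holds(f), inpos(a,a), inpos(a,f), inpos(c,c), marked(c), on(f)}
2. push(f,c)  →  {at(a), at(e), holds(e), inpos(a,a), inpos(a,f), inpos(f,c), marked(c), on(f)}
3. drop(a,f)  →  {at(e), holds(a), holds(e), inpos(a,a), inpos(a,f), inpos(f,c), marked(c), on(a)}

flip(a); push(f,c); drop(a,f)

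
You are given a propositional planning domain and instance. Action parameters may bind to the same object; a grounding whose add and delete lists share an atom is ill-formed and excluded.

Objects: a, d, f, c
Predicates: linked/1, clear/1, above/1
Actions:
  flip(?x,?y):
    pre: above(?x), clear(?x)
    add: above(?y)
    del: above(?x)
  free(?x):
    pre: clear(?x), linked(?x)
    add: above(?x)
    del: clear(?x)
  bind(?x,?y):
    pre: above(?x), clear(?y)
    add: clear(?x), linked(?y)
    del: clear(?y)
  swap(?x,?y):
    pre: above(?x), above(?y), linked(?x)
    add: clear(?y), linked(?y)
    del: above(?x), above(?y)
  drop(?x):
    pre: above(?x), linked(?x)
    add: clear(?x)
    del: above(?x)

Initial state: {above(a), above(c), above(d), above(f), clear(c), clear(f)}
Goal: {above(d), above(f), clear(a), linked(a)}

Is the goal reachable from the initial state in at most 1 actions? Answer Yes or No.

No

1. bind(a,c)  →  {above(a), above(c), above(d), above(f), clear(a), clear(f), linked(c)}
2. swap(c,a)  →  {above(d), above(f), clear(a), clear(f), linked(a), linked(c)}
optimal plan length = 2; 2 > 1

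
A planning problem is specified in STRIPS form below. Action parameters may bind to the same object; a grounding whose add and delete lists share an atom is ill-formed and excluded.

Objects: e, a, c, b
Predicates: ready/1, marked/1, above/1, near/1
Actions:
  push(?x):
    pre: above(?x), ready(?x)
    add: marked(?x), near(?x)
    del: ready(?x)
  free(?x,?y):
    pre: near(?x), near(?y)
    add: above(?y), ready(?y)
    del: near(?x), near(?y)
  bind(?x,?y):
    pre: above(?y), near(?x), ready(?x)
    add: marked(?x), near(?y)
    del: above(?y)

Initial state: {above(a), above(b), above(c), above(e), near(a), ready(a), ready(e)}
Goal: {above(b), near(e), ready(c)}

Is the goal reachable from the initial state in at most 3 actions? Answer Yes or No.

1. push(e)  →  {above(a), above(b), above(c), above(e), marked(e), near(a), near(e), ready(a)}
2. bind(a,c)  →  {above(a), above(b), above(e), marked(a), marked(e), near(a), near(c), near(e), ready(a)}
3. free(a,c)  →  {above(a), above(b), above(c), above(e), marked(a), marked(e), near(e), ready(a), ready(c)}
optimal plan length = 3; 3 ≤ 3

Yes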